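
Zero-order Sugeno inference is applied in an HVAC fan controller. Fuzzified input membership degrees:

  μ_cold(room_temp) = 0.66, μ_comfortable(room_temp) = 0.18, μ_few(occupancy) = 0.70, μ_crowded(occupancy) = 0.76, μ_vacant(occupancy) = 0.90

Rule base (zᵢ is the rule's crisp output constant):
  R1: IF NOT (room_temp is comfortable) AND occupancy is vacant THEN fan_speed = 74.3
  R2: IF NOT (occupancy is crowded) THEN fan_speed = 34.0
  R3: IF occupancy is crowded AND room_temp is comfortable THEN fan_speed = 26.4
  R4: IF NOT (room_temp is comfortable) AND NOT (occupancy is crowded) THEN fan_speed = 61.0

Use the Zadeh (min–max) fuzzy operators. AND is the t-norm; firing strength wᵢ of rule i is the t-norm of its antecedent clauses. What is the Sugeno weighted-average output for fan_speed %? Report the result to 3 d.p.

59.782

R1 (z=74.3): ¬comfortable=1−0.18=0.82, vacant=0.90; AND[min(a, b)] → w = 0.82
R2 (z=34.0): ¬crowded=1−0.76=0.24 → w = 0.24
R3 (z=26.4): crowded=0.76, comfortable=0.18; AND[min(a, b)] → w = 0.18
R4 (z=61.0): ¬comfortable=1−0.18=0.82, ¬crowded=1−0.76=0.24; AND[min(a, b)] → w = 0.24
Weighted average = (0.82·74.3 + 0.24·34.0 + 0.18·26.4 + 0.24·61.0) / (0.82 + 0.24 + 0.18 + 0.24)
  = 88.4780 / 1.4800 = 59.782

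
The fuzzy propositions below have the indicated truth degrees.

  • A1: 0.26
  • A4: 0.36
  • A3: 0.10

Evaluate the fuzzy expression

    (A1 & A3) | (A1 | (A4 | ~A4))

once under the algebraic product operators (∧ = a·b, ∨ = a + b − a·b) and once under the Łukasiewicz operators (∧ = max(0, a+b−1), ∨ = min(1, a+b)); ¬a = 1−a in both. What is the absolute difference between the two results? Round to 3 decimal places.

0.166

Under algebraic product:
  A1 & A3 = a·b on (0.2600, 0.1000) = 0.0260
  ~A4 = 1 − 0.3600 = 0.6400
  A4 | ~A4 = a + b − a·b on (0.3600, 0.6400) = 0.7696
  A1 | (A4 | ~A4) = a + b − a·b on (0.2600, 0.7696) = 0.8295
  (A1 & A3) | (A1 | (A4 | ~A4)) = a + b − a·b on (0.0260, 0.8295) = 0.8339
  → value = 0.8339
Under Łukasiewicz:
  A1 & A3 = max(0, a+b−1) on (0.26, 0.10) = 0.00
  ~A4 = 1 − 0.36 = 0.64
  A4 | ~A4 = min(1, a+b) on (0.36, 0.64) = 1.00
  A1 | (A4 | ~A4) = min(1, a+b) on (0.26, 1.00) = 1.00
  (A1 & A3) | (A1 | (A4 | ~A4)) = min(1, a+b) on (0.00, 1.00) = 1.00
  → value = 1.0000
|0.8339 − 1.0000| = 0.166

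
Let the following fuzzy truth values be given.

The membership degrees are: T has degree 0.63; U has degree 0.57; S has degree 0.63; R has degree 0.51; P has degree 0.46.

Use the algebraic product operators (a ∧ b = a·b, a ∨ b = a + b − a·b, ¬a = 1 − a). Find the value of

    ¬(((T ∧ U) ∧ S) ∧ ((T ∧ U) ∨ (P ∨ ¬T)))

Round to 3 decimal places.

0.823

T ∧ U = a·b on (0.6300, 0.5700) = 0.3591
(T ∧ U) ∧ S = a·b on (0.3591, 0.6300) = 0.2262
T ∧ U = a·b on (0.6300, 0.5700) = 0.3591
¬T = 1 − 0.6300 = 0.3700
P ∨ ¬T = a + b − a·b on (0.4600, 0.3700) = 0.6598
(T ∧ U) ∨ (P ∨ ¬T) = a + b − a·b on (0.3591, 0.6598) = 0.7820
((T ∧ U) ∧ S) ∧ ((T ∧ U) ∨ (P ∨ ¬T)) = a·b on (0.2262, 0.7820) = 0.1769
¬(((T ∧ U) ∧ S) ∧ ((T ∧ U) ∨ (P ∨ ¬T))) = 1 − 0.1769 = 0.8231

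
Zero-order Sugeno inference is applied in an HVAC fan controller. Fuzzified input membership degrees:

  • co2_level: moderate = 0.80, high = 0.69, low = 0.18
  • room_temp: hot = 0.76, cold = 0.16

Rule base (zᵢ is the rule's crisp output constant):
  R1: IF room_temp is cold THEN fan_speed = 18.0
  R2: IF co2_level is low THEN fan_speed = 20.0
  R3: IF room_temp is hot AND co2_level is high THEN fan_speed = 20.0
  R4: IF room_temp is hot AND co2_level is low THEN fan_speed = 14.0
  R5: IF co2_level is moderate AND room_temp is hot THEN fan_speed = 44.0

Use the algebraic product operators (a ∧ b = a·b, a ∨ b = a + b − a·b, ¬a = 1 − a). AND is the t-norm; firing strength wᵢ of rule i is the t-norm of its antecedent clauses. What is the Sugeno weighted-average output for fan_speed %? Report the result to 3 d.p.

R1 (z=18.0): cold=0.16 → w = 0.1600
R2 (z=20.0): low=0.18 → w = 0.1800
R3 (z=20.0): hot=0.76, high=0.69; AND[a·b] → w = 0.5244
R4 (z=14.0): hot=0.76, low=0.18; AND[a·b] → w = 0.1368
R5 (z=44.0): moderate=0.80, hot=0.76; AND[a·b] → w = 0.6080
Weighted average = (0.1600·18.0 + 0.1800·20.0 + 0.5244·20.0 + 0.1368·14.0 + 0.6080·44.0) / (0.1600 + 0.1800 + 0.5244 + 0.1368 + 0.6080)
  = 45.6352 / 1.6092 = 28.359

28.359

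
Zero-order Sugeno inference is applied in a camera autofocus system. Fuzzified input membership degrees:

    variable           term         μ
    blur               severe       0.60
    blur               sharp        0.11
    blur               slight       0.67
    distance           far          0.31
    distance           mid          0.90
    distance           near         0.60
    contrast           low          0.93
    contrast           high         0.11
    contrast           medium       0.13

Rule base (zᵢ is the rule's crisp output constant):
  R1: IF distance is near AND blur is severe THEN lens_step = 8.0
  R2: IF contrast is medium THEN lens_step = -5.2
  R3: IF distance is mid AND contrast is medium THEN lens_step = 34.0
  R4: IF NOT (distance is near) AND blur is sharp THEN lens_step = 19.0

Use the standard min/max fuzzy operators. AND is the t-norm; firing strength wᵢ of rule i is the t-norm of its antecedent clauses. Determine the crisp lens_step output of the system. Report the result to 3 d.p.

10.963

R1 (z=8.0): near=0.60, severe=0.60; AND[min(a, b)] → w = 0.60
R2 (z=-5.2): medium=0.13 → w = 0.13
R3 (z=34.0): mid=0.90, medium=0.13; AND[min(a, b)] → w = 0.13
R4 (z=19.0): ¬near=1−0.60=0.40, sharp=0.11; AND[min(a, b)] → w = 0.11
Weighted average = (0.60·8.0 + 0.13·-5.2 + 0.13·34.0 + 0.11·19.0) / (0.60 + 0.13 + 0.13 + 0.11)
  = 10.6340 / 0.9700 = 10.963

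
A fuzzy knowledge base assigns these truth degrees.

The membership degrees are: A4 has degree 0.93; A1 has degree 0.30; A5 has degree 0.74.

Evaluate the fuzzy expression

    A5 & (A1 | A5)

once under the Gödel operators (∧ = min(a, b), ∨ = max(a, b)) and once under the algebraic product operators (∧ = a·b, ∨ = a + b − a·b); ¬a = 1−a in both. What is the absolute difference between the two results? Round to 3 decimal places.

Under Gödel:
  A1 | A5 = max(a, b) on (0.30, 0.74) = 0.74
  A5 & (A1 | A5) = min(a, b) on (0.74, 0.74) = 0.74
  → value = 0.7400
Under algebraic product:
  A1 | A5 = a + b − a·b on (0.3000, 0.7400) = 0.8180
  A5 & (A1 | A5) = a·b on (0.7400, 0.8180) = 0.6053
  → value = 0.6053
|0.7400 − 0.6053| = 0.135

0.135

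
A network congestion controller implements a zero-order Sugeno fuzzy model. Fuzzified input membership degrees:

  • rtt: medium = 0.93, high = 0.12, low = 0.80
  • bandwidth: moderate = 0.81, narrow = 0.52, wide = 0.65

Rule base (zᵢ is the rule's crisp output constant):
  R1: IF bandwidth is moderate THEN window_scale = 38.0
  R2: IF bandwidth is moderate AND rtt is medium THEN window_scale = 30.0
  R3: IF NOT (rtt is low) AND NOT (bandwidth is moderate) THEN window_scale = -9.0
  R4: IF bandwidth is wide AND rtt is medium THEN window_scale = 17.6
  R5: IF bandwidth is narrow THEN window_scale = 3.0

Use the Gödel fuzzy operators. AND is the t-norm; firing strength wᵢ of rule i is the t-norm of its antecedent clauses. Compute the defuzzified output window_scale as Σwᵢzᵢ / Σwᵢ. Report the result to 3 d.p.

22.272

R1 (z=38.0): moderate=0.81 → w = 0.81
R2 (z=30.0): moderate=0.81, medium=0.93; AND[min(a, b)] → w = 0.81
R3 (z=-9.0): ¬low=1−0.80=0.20, ¬moderate=1−0.81=0.19; AND[min(a, b)] → w = 0.19
R4 (z=17.6): wide=0.65, medium=0.93; AND[min(a, b)] → w = 0.65
R5 (z=3.0): narrow=0.52 → w = 0.52
Weighted average = (0.81·38.0 + 0.81·30.0 + 0.19·-9.0 + 0.65·17.6 + 0.52·3.0) / (0.81 + 0.81 + 0.19 + 0.65 + 0.52)
  = 66.3700 / 2.9800 = 22.272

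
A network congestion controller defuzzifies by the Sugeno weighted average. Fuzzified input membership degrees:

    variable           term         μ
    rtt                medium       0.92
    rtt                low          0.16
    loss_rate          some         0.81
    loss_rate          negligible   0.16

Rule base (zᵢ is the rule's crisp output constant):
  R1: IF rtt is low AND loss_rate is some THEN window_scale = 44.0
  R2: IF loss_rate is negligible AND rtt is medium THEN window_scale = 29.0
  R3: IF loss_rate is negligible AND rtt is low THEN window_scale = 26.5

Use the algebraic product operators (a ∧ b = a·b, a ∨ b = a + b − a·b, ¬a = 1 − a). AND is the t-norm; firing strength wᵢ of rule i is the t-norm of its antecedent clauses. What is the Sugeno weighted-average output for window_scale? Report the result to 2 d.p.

35.22

R1 (z=44.0): low=0.16, some=0.81; AND[a·b] → w = 0.1296
R2 (z=29.0): negligible=0.16, medium=0.92; AND[a·b] → w = 0.1472
R3 (z=26.5): negligible=0.16, low=0.16; AND[a·b] → w = 0.0256
Weighted average = (0.1296·44.0 + 0.1472·29.0 + 0.0256·26.5) / (0.1296 + 0.1472 + 0.0256)
  = 10.6496 / 0.3024 = 35.22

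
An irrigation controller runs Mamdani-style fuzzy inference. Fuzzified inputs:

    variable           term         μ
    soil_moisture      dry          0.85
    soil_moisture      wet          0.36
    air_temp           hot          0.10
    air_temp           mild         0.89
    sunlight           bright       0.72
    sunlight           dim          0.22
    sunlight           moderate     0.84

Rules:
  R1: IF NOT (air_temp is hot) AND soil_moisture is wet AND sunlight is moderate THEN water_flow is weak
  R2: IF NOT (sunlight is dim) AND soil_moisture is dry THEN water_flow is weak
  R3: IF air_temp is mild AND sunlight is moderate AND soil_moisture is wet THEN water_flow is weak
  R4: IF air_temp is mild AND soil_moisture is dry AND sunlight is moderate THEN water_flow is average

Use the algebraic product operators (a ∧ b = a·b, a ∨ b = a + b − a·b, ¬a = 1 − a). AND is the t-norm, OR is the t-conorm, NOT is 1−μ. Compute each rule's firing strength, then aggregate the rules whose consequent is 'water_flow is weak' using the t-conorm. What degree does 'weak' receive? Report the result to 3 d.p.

R1: ¬hot=1−0.10=0.90, wet=0.36, moderate=0.84; AND[a·b] → w = 0.2722
R2: ¬dim=1−0.22=0.78, dry=0.85; AND[a·b] → w = 0.6630
R3: mild=0.89, moderate=0.84, wet=0.36; AND[a·b] → w = 0.2691
R4: mild=0.89, dry=0.85, moderate=0.84; AND[a·b] → w = 0.6355
Rules with consequent 'weak': {R1, R2, R3} → strengths 0.2722, 0.6630, 0.2691
Aggregate via t-conorm [a + b − a·b]: 0.8207

0.821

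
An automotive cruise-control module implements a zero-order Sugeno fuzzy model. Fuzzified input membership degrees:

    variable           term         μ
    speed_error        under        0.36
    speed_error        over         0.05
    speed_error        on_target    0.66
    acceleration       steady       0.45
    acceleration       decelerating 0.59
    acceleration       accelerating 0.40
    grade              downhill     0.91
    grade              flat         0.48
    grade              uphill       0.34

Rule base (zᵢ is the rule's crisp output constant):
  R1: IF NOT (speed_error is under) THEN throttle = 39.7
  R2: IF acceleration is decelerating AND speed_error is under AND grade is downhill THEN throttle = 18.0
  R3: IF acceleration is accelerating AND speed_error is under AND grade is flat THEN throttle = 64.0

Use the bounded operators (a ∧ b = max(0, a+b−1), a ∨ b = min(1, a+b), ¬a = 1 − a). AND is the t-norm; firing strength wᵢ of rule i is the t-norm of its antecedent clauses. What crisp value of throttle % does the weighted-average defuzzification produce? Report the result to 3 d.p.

39.700

R1 (z=39.7): ¬under=1−0.36=0.64 → w = 0.64
R2 (z=18.0): decelerating=0.59, under=0.36, downhill=0.91; AND[max(0, a+b−1)] → w = 0.00
R3 (z=64.0): accelerating=0.40, under=0.36, flat=0.48; AND[max(0, a+b−1)] → w = 0.00
Weighted average = (0.64·39.7 + 0.00·18.0 + 0.00·64.0) / (0.64 + 0.00 + 0.00)
  = 25.4080 / 0.6400 = 39.700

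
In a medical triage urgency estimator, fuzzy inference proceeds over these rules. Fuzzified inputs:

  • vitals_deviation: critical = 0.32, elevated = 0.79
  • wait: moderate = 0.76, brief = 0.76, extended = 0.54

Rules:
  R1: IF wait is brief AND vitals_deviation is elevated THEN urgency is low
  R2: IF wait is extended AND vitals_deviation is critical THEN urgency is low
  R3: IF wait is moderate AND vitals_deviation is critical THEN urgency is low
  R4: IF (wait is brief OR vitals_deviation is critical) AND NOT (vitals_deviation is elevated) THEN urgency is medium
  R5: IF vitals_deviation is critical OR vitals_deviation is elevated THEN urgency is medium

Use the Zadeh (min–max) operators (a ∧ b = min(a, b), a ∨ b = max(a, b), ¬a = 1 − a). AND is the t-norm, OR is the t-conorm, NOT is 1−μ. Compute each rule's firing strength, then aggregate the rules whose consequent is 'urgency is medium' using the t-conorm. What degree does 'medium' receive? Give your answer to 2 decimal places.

R1: brief=0.76, elevated=0.79; AND[min(a, b)] → w = 0.76
R2: extended=0.54, critical=0.32; AND[min(a, b)] → w = 0.32
R3: moderate=0.76, critical=0.32; AND[min(a, b)] → w = 0.32
R4: (brief=0.76 OR critical=0.32) = 0.76; AND[min(a, b)] with ¬elevated=1−0.79=0.21 → w = 0.21
R5: critical=0.32, elevated=0.79; OR[max(a, b)] → w = 0.79
Rules with consequent 'medium': {R4, R5} → strengths 0.21, 0.79
Aggregate via t-conorm [max(a, b)]: 0.79

0.79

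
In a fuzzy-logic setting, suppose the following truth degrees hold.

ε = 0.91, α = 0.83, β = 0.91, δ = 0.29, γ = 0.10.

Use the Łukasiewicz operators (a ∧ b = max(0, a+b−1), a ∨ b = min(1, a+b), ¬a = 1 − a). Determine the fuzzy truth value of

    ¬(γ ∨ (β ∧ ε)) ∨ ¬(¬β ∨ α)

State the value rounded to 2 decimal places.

β ∧ ε = max(0, a+b−1) on (0.91, 0.91) = 0.82
γ ∨ (β ∧ ε) = min(1, a+b) on (0.10, 0.82) = 0.92
¬(γ ∨ (β ∧ ε)) = 1 − 0.92 = 0.08
¬β = 1 − 0.91 = 0.09
¬β ∨ α = min(1, a+b) on (0.09, 0.83) = 0.92
¬(¬β ∨ α) = 1 − 0.92 = 0.08
¬(γ ∨ (β ∧ ε)) ∨ ¬(¬β ∨ α) = min(1, a+b) on (0.08, 0.08) = 0.16

0.16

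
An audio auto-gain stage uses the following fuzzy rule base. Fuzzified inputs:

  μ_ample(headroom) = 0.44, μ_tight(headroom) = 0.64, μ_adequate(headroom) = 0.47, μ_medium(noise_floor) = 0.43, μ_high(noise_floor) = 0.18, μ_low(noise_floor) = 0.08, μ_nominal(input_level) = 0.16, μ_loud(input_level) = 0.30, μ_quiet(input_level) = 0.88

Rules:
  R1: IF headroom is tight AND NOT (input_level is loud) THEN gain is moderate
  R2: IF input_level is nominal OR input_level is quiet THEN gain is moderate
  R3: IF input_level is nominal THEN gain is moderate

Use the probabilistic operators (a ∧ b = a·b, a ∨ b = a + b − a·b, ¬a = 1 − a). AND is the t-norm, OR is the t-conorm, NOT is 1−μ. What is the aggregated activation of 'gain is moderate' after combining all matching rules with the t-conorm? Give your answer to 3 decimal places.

0.953

R1: tight=0.64, ¬loud=1−0.30=0.70; AND[a·b] → w = 0.4480
R2: nominal=0.16, quiet=0.88; OR[a + b − a·b] → w = 0.8992
R3: nominal=0.16 → w = 0.1600
Rules with consequent 'moderate': {R1, R2, R3} → strengths 0.4480, 0.8992, 0.1600
Aggregate via t-conorm [a + b − a·b]: 0.9533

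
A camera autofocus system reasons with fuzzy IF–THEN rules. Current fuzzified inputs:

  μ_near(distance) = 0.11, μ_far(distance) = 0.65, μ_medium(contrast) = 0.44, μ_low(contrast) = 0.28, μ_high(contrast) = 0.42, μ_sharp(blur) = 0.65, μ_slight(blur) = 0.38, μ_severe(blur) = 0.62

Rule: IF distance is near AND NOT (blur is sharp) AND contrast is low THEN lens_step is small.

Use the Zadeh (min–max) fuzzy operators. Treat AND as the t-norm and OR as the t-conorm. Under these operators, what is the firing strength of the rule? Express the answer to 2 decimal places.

0.11

firing strength: near=0.11, ¬sharp=1−0.65=0.35, low=0.28; AND[min(a, b)] → w = 0.11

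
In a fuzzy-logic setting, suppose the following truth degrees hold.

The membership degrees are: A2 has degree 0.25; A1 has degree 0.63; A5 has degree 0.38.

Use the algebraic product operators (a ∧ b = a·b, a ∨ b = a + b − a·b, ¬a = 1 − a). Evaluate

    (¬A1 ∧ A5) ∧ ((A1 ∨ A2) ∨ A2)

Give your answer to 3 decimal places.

0.111

¬A1 = 1 − 0.6300 = 0.3700
¬A1 ∧ A5 = a·b on (0.3700, 0.3800) = 0.1406
A1 ∨ A2 = a + b − a·b on (0.6300, 0.2500) = 0.7225
(A1 ∨ A2) ∨ A2 = a + b − a·b on (0.7225, 0.2500) = 0.7919
(¬A1 ∧ A5) ∧ ((A1 ∨ A2) ∨ A2) = a·b on (0.1406, 0.7919) = 0.1113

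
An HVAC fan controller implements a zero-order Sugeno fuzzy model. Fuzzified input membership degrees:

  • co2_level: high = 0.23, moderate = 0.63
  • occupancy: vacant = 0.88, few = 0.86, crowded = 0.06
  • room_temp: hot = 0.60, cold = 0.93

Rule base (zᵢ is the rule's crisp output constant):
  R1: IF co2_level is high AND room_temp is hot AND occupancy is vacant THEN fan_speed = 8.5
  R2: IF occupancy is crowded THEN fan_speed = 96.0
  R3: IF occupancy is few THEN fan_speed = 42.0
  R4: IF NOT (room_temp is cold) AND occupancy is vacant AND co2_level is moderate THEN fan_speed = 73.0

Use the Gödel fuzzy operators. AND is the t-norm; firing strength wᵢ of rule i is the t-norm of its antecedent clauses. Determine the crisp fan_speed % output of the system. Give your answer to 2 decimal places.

40.12

R1 (z=8.5): high=0.23, hot=0.60, vacant=0.88; AND[min(a, b)] → w = 0.23
R2 (z=96.0): crowded=0.06 → w = 0.06
R3 (z=42.0): few=0.86 → w = 0.86
R4 (z=73.0): ¬cold=1−0.93=0.07, vacant=0.88, moderate=0.63; AND[min(a, b)] → w = 0.07
Weighted average = (0.23·8.5 + 0.06·96.0 + 0.86·42.0 + 0.07·73.0) / (0.23 + 0.06 + 0.86 + 0.07)
  = 48.9450 / 1.2200 = 40.12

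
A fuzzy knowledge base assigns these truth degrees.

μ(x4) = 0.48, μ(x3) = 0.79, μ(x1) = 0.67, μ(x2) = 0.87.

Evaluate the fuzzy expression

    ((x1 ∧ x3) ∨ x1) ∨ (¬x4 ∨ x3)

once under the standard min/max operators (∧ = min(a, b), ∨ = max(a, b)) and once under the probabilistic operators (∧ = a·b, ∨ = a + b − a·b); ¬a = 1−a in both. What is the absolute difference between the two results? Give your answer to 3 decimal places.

0.194

Under standard min/max:
  x1 ∧ x3 = min(a, b) on (0.67, 0.79) = 0.67
  (x1 ∧ x3) ∨ x1 = max(a, b) on (0.67, 0.67) = 0.67
  ¬x4 = 1 − 0.48 = 0.52
  ¬x4 ∨ x3 = max(a, b) on (0.52, 0.79) = 0.79
  ((x1 ∧ x3) ∨ x1) ∨ (¬x4 ∨ x3) = max(a, b) on (0.67, 0.79) = 0.79
  → value = 0.7900
Under probabilistic:
  x1 ∧ x3 = a·b on (0.6700, 0.7900) = 0.5293
  (x1 ∧ x3) ∨ x1 = a + b − a·b on (0.5293, 0.6700) = 0.8447
  ¬x4 = 1 − 0.4800 = 0.5200
  ¬x4 ∨ x3 = a + b − a·b on (0.5200, 0.7900) = 0.8992
  ((x1 ∧ x3) ∨ x1) ∨ (¬x4 ∨ x3) = a + b − a·b on (0.8447, 0.8992) = 0.9843
  → value = 0.9843
|0.7900 − 0.9843| = 0.194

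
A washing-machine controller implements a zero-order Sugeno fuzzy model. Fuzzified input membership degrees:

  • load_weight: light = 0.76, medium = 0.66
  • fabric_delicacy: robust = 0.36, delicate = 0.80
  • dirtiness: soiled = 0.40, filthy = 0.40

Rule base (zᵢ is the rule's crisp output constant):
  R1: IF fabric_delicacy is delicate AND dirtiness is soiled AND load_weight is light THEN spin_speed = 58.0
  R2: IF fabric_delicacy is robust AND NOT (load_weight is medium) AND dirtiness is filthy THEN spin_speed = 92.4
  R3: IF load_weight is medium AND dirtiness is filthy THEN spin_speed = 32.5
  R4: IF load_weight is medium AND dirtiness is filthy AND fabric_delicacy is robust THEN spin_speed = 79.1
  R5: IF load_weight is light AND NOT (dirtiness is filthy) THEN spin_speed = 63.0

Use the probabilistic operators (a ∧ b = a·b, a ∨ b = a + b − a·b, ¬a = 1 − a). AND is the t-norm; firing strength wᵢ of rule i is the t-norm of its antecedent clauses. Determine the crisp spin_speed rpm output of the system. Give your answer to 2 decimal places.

57.31

R1 (z=58.0): delicate=0.80, soiled=0.40, light=0.76; AND[a·b] → w = 0.2432
R2 (z=92.4): robust=0.36, ¬medium=1−0.66=0.34, filthy=0.40; AND[a·b] → w = 0.0490
R3 (z=32.5): medium=0.66, filthy=0.40; AND[a·b] → w = 0.2640
R4 (z=79.1): medium=0.66, filthy=0.40, robust=0.36; AND[a·b] → w = 0.0950
R5 (z=63.0): light=0.76, ¬filthy=1−0.40=0.60; AND[a·b] → w = 0.4560
Weighted average = (0.2432·58.0 + 0.0490·92.4 + 0.2640·32.5 + 0.0950·79.1 + 0.4560·63.0) / (0.2432 + 0.0490 + 0.2640 + 0.0950 + 0.4560)
  = 63.4552 / 1.1072 = 57.31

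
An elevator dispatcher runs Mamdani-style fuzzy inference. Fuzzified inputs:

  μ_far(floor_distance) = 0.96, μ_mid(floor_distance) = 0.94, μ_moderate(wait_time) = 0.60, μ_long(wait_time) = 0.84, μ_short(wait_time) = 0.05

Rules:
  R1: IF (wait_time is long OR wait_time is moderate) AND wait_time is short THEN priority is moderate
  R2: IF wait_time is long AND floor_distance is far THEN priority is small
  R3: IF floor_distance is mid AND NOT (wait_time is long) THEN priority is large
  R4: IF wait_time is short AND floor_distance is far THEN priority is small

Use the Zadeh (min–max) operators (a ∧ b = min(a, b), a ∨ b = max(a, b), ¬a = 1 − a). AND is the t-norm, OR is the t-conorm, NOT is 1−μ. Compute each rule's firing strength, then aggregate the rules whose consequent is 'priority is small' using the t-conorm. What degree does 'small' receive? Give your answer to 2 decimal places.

R1: (long=0.84 OR moderate=0.60) = 0.84; AND[min(a, b)] with short=0.05 → w = 0.05
R2: long=0.84, far=0.96; AND[min(a, b)] → w = 0.84
R3: mid=0.94, ¬long=1−0.84=0.16; AND[min(a, b)] → w = 0.16
R4: short=0.05, far=0.96; AND[min(a, b)] → w = 0.05
Rules with consequent 'small': {R2, R4} → strengths 0.84, 0.05
Aggregate via t-conorm [max(a, b)]: 0.84

0.84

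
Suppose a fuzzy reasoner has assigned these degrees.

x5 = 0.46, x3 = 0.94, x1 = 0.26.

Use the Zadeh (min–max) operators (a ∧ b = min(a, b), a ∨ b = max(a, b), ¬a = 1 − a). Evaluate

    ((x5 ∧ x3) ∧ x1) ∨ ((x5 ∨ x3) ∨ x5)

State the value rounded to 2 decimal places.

0.94

x5 ∧ x3 = min(a, b) on (0.46, 0.94) = 0.46
(x5 ∧ x3) ∧ x1 = min(a, b) on (0.46, 0.26) = 0.26
x5 ∨ x3 = max(a, b) on (0.46, 0.94) = 0.94
(x5 ∨ x3) ∨ x5 = max(a, b) on (0.94, 0.46) = 0.94
((x5 ∧ x3) ∧ x1) ∨ ((x5 ∨ x3) ∨ x5) = max(a, b) on (0.26, 0.94) = 0.94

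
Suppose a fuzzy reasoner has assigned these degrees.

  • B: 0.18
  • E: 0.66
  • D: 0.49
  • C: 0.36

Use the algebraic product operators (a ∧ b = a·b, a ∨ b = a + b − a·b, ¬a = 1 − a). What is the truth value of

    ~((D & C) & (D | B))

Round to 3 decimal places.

D & C = a·b on (0.4900, 0.3600) = 0.1764
D | B = a + b − a·b on (0.4900, 0.1800) = 0.5818
(D & C) & (D | B) = a·b on (0.1764, 0.5818) = 0.1026
~((D & C) & (D | B)) = 1 − 0.1026 = 0.8974

0.897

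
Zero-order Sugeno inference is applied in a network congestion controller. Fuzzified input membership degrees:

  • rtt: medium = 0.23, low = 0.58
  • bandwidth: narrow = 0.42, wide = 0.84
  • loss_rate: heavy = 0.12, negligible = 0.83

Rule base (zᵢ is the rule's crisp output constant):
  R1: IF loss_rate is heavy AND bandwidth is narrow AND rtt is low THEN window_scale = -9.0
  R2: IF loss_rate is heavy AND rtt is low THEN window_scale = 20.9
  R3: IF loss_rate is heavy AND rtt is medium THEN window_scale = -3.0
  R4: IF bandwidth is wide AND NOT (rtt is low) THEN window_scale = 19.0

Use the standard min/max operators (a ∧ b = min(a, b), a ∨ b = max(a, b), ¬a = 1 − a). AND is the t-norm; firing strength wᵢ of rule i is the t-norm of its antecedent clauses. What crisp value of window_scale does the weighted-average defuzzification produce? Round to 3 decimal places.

R1 (z=-9.0): heavy=0.12, narrow=0.42, low=0.58; AND[min(a, b)] → w = 0.12
R2 (z=20.9): heavy=0.12, low=0.58; AND[min(a, b)] → w = 0.12
R3 (z=-3.0): heavy=0.12, medium=0.23; AND[min(a, b)] → w = 0.12
R4 (z=19.0): wide=0.84, ¬low=1−0.58=0.42; AND[min(a, b)] → w = 0.42
Weighted average = (0.12·-9.0 + 0.12·20.9 + 0.12·-3.0 + 0.42·19.0) / (0.12 + 0.12 + 0.12 + 0.42)
  = 9.0480 / 0.7800 = 11.600

11.600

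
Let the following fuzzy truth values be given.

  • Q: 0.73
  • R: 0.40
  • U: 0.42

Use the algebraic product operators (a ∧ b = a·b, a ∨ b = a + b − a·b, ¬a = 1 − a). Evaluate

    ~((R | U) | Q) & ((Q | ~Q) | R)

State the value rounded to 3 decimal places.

R | U = a + b − a·b on (0.4000, 0.4200) = 0.6520
(R | U) | Q = a + b − a·b on (0.6520, 0.7300) = 0.9060
~((R | U) | Q) = 1 − 0.9060 = 0.0940
~Q = 1 − 0.7300 = 0.2700
Q | ~Q = a + b − a·b on (0.7300, 0.2700) = 0.8029
(Q | ~Q) | R = a + b − a·b on (0.8029, 0.4000) = 0.8817
~((R | U) | Q) & ((Q | ~Q) | R) = a·b on (0.0940, 0.8817) = 0.0828

0.083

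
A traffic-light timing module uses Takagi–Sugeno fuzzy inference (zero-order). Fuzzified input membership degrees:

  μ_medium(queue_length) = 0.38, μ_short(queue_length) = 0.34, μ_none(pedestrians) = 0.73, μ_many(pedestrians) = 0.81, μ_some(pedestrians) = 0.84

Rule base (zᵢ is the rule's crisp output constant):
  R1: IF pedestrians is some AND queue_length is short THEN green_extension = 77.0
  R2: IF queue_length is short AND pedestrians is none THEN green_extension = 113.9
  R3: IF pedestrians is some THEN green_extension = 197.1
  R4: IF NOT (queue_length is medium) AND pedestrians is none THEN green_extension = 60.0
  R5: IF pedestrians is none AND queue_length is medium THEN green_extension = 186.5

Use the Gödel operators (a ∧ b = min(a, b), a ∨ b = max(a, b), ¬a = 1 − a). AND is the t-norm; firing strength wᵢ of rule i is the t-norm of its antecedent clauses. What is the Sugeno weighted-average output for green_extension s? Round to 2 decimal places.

R1 (z=77.0): some=0.84, short=0.34; AND[min(a, b)] → w = 0.34
R2 (z=113.9): short=0.34, none=0.73; AND[min(a, b)] → w = 0.34
R3 (z=197.1): some=0.84 → w = 0.84
R4 (z=60.0): ¬medium=1−0.38=0.62, none=0.73; AND[min(a, b)] → w = 0.62
R5 (z=186.5): none=0.73, medium=0.38; AND[min(a, b)] → w = 0.38
Weighted average = (0.34·77.0 + 0.34·113.9 + 0.84·197.1 + 0.62·60.0 + 0.38·186.5) / (0.34 + 0.34 + 0.84 + 0.62 + 0.38)
  = 338.5400 / 2.5200 = 134.34

134.34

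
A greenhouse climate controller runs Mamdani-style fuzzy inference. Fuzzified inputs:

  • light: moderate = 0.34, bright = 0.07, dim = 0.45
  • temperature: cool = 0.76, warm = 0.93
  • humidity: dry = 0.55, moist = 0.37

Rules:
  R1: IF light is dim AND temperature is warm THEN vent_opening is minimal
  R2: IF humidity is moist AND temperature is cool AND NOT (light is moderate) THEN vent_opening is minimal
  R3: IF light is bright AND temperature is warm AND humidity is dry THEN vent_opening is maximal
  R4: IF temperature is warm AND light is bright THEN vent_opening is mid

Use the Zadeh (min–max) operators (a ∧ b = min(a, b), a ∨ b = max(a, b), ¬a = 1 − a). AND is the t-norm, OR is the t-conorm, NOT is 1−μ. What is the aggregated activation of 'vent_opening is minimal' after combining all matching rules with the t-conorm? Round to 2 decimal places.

R1: dim=0.45, warm=0.93; AND[min(a, b)] → w = 0.45
R2: moist=0.37, cool=0.76, ¬moderate=1−0.34=0.66; AND[min(a, b)] → w = 0.37
R3: bright=0.07, warm=0.93, dry=0.55; AND[min(a, b)] → w = 0.07
R4: warm=0.93, bright=0.07; AND[min(a, b)] → w = 0.07
Rules with consequent 'minimal': {R1, R2} → strengths 0.45, 0.37
Aggregate via t-conorm [max(a, b)]: 0.45

0.45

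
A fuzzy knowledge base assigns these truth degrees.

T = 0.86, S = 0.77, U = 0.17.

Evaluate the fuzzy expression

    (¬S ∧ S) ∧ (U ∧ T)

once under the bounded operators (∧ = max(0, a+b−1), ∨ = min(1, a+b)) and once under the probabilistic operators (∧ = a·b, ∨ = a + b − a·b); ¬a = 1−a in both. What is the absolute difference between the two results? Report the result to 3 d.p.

0.026

Under bounded:
  ¬S = 1 − 0.77 = 0.23
  ¬S ∧ S = max(0, a+b−1) on (0.23, 0.77) = 0.00
  U ∧ T = max(0, a+b−1) on (0.17, 0.86) = 0.03
  (¬S ∧ S) ∧ (U ∧ T) = max(0, a+b−1) on (0.00, 0.03) = 0.00
  → value = 0.0000
Under probabilistic:
  ¬S = 1 − 0.7700 = 0.2300
  ¬S ∧ S = a·b on (0.2300, 0.7700) = 0.1771
  U ∧ T = a·b on (0.1700, 0.8600) = 0.1462
  (¬S ∧ S) ∧ (U ∧ T) = a·b on (0.1771, 0.1462) = 0.0259
  → value = 0.0259
|0.0000 − 0.0259| = 0.026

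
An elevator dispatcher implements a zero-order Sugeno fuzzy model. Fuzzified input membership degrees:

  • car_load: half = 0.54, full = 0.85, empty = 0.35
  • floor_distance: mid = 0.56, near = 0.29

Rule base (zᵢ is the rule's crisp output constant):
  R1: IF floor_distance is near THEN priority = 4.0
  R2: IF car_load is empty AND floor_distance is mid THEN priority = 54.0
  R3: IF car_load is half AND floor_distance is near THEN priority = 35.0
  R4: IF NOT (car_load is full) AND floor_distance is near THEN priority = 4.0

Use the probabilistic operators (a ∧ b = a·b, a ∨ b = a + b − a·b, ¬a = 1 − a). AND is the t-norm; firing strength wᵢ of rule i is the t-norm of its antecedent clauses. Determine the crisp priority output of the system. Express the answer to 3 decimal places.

25.359

R1 (z=4.0): near=0.29 → w = 0.2900
R2 (z=54.0): empty=0.35, mid=0.56; AND[a·b] → w = 0.1960
R3 (z=35.0): half=0.54, near=0.29; AND[a·b] → w = 0.1566
R4 (z=4.0): ¬full=1−0.85=0.15, near=0.29; AND[a·b] → w = 0.0435
Weighted average = (0.2900·4.0 + 0.1960·54.0 + 0.1566·35.0 + 0.0435·4.0) / (0.2900 + 0.1960 + 0.1566 + 0.0435)
  = 17.3990 / 0.6861 = 25.359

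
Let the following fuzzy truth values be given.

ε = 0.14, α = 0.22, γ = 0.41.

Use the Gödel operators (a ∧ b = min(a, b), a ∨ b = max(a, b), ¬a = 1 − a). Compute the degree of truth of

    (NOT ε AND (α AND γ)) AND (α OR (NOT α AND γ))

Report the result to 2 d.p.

NOT ε = 1 − 0.14 = 0.86
α AND γ = min(a, b) on (0.22, 0.41) = 0.22
NOT ε AND (α AND γ) = min(a, b) on (0.86, 0.22) = 0.22
NOT α = 1 − 0.22 = 0.78
NOT α AND γ = min(a, b) on (0.78, 0.41) = 0.41
α OR (NOT α AND γ) = max(a, b) on (0.22, 0.41) = 0.41
(NOT ε AND (α AND γ)) AND (α OR (NOT α AND γ)) = min(a, b) on (0.22, 0.41) = 0.22

0.22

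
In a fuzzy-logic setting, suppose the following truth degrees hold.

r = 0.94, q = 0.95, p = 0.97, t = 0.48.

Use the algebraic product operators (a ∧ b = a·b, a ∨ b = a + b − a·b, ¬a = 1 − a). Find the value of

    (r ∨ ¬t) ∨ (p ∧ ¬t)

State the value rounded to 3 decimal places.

0.986

¬t = 1 − 0.4800 = 0.5200
r ∨ ¬t = a + b − a·b on (0.9400, 0.5200) = 0.9712
¬t = 1 − 0.4800 = 0.5200
p ∧ ¬t = a·b on (0.9700, 0.5200) = 0.5044
(r ∨ ¬t) ∨ (p ∧ ¬t) = a + b − a·b on (0.9712, 0.5044) = 0.9857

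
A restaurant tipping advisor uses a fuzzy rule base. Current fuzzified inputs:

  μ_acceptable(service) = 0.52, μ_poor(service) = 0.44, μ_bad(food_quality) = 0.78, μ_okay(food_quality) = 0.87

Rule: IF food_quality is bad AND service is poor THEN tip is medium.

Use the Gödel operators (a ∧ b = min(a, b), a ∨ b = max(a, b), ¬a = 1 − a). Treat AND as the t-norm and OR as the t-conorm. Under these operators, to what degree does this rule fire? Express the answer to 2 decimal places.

0.44

firing strength: bad=0.78, poor=0.44; AND[min(a, b)] → w = 0.44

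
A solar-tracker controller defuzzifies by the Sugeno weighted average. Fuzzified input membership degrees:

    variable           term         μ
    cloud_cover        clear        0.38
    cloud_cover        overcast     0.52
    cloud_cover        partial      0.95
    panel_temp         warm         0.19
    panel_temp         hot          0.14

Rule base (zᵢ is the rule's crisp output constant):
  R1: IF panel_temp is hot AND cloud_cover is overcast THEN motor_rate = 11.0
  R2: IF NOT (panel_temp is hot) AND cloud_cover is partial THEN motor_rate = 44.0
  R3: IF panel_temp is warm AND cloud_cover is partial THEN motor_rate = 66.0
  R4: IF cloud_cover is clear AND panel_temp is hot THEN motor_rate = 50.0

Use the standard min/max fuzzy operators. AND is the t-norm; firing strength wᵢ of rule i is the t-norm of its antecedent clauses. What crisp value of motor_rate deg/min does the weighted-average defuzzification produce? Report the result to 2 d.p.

R1 (z=11.0): hot=0.14, overcast=0.52; AND[min(a, b)] → w = 0.14
R2 (z=44.0): ¬hot=1−0.14=0.86, partial=0.95; AND[min(a, b)] → w = 0.86
R3 (z=66.0): warm=0.19, partial=0.95; AND[min(a, b)] → w = 0.19
R4 (z=50.0): clear=0.38, hot=0.14; AND[min(a, b)] → w = 0.14
Weighted average = (0.14·11.0 + 0.86·44.0 + 0.19·66.0 + 0.14·50.0) / (0.14 + 0.86 + 0.19 + 0.14)
  = 58.9200 / 1.3300 = 44.30

44.30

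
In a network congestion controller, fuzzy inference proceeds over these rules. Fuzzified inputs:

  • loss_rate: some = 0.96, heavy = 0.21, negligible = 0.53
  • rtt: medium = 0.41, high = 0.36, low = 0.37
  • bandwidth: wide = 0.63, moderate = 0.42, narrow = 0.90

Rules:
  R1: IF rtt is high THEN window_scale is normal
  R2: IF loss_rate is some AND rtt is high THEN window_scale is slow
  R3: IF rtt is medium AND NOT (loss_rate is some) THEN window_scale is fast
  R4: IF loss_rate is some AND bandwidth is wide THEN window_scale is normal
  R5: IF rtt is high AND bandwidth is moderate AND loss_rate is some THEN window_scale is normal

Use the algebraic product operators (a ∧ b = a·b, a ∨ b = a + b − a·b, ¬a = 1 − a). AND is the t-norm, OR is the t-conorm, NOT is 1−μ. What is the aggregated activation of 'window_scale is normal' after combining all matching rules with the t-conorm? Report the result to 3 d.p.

R1: high=0.36 → w = 0.3600
R2: some=0.96, high=0.36; AND[a·b] → w = 0.3456
R3: medium=0.41, ¬some=1−0.96=0.04; AND[a·b] → w = 0.0164
R4: some=0.96, wide=0.63; AND[a·b] → w = 0.6048
R5: high=0.36, moderate=0.42, some=0.96; AND[a·b] → w = 0.1452
Rules with consequent 'normal': {R1, R4, R5} → strengths 0.3600, 0.6048, 0.1452
Aggregate via t-conorm [a + b − a·b]: 0.7838

0.784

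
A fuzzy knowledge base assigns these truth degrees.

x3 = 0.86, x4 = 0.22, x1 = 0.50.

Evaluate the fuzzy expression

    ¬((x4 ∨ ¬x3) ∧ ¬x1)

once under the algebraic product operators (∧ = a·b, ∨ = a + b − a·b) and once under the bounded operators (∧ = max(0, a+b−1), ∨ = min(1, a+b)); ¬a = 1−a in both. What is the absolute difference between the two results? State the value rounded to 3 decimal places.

0.165

Under algebraic product:
  ¬x3 = 1 − 0.8600 = 0.1400
  x4 ∨ ¬x3 = a + b − a·b on (0.2200, 0.1400) = 0.3292
  ¬x1 = 1 − 0.5000 = 0.5000
  (x4 ∨ ¬x3) ∧ ¬x1 = a·b on (0.3292, 0.5000) = 0.1646
  ¬((x4 ∨ ¬x3) ∧ ¬x1) = 1 − 0.1646 = 0.8354
  → value = 0.8354
Under bounded:
  ¬x3 = 1 − 0.86 = 0.14
  x4 ∨ ¬x3 = min(1, a+b) on (0.22, 0.14) = 0.36
  ¬x1 = 1 − 0.50 = 0.50
  (x4 ∨ ¬x3) ∧ ¬x1 = max(0, a+b−1) on (0.36, 0.50) = 0.00
  ¬((x4 ∨ ¬x3) ∧ ¬x1) = 1 − 0.00 = 1.00
  → value = 1.0000
|0.8354 − 1.0000| = 0.165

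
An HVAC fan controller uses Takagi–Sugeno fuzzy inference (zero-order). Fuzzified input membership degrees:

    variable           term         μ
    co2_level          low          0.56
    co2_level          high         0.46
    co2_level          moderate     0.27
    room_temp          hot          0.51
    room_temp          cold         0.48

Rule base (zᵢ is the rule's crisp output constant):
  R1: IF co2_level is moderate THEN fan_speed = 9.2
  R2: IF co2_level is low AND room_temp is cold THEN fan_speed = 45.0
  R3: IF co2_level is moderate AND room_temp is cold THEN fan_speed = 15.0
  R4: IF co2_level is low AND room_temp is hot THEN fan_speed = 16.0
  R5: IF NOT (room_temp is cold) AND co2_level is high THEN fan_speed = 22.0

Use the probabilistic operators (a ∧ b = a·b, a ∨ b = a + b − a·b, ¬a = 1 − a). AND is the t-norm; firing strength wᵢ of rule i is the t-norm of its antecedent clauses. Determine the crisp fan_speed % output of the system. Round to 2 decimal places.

22.09

R1 (z=9.2): moderate=0.27 → w = 0.2700
R2 (z=45.0): low=0.56, cold=0.48; AND[a·b] → w = 0.2688
R3 (z=15.0): moderate=0.27, cold=0.48; AND[a·b] → w = 0.1296
R4 (z=16.0): low=0.56, hot=0.51; AND[a·b] → w = 0.2856
R5 (z=22.0): ¬cold=1−0.48=0.52, high=0.46; AND[a·b] → w = 0.2392
Weighted average = (0.2700·9.2 + 0.2688·45.0 + 0.1296·15.0 + 0.2856·16.0 + 0.2392·22.0) / (0.2700 + 0.2688 + 0.1296 + 0.2856 + 0.2392)
  = 26.3560 / 1.1932 = 22.09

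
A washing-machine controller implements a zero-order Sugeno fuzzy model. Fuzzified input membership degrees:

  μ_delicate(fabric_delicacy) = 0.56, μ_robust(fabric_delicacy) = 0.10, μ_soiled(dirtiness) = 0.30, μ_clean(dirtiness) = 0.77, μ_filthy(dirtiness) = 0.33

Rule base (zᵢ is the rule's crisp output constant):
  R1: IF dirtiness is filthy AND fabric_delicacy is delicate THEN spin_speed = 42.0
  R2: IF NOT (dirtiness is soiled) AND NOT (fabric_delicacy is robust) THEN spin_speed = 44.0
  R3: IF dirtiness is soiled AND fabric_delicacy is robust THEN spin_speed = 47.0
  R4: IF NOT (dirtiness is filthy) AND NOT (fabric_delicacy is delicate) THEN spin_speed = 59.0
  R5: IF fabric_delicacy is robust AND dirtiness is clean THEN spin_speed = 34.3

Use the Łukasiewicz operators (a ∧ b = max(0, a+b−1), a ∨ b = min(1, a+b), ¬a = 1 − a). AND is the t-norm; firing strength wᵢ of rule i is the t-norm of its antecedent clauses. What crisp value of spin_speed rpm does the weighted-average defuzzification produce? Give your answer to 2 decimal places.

46.32

R1 (z=42.0): filthy=0.33, delicate=0.56; AND[max(0, a+b−1)] → w = 0.00
R2 (z=44.0): ¬soiled=1−0.30=0.70, ¬robust=1−0.10=0.90; AND[max(0, a+b−1)] → w = 0.60
R3 (z=47.0): soiled=0.30, robust=0.10; AND[max(0, a+b−1)] → w = 0.00
R4 (z=59.0): ¬filthy=1−0.33=0.67, ¬delicate=1−0.56=0.44; AND[max(0, a+b−1)] → w = 0.11
R5 (z=34.3): robust=0.10, clean=0.77; AND[max(0, a+b−1)] → w = 0.00
Weighted average = (0.00·42.0 + 0.60·44.0 + 0.00·47.0 + 0.11·59.0 + 0.00·34.3) / (0.00 + 0.60 + 0.00 + 0.11 + 0.00)
  = 32.8900 / 0.7100 = 46.32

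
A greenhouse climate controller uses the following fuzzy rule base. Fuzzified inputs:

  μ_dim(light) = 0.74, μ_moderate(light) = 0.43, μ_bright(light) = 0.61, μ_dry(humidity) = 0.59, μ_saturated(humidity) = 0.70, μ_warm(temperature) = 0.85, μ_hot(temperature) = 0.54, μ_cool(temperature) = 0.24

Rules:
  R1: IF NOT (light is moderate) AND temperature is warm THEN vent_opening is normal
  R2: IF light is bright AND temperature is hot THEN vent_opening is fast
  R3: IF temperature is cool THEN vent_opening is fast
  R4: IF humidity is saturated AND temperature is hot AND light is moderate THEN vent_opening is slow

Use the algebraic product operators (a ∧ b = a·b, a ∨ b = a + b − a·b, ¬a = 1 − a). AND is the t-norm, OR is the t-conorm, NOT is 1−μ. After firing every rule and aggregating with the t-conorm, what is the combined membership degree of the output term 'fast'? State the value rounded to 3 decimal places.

0.490

R1: ¬moderate=1−0.43=0.57, warm=0.85; AND[a·b] → w = 0.4845
R2: bright=0.61, hot=0.54; AND[a·b] → w = 0.3294
R3: cool=0.24 → w = 0.2400
R4: saturated=0.70, hot=0.54, moderate=0.43; AND[a·b] → w = 0.1625
Rules with consequent 'fast': {R2, R3} → strengths 0.3294, 0.2400
Aggregate via t-conorm [a + b − a·b]: 0.4903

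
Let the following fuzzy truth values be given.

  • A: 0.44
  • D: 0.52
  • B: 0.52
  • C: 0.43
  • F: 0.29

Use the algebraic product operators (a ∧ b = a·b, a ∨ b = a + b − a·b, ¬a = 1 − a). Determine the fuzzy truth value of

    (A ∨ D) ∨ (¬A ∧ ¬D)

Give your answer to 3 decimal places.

0.803

A ∨ D = a + b − a·b on (0.4400, 0.5200) = 0.7312
¬A = 1 − 0.4400 = 0.5600
¬D = 1 − 0.5200 = 0.4800
¬A ∧ ¬D = a·b on (0.5600, 0.4800) = 0.2688
(A ∨ D) ∨ (¬A ∧ ¬D) = a + b − a·b on (0.7312, 0.2688) = 0.8035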